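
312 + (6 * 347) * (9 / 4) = 9993 / 2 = 4996.50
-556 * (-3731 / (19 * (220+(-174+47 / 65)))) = 134838340 / 57703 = 2336.76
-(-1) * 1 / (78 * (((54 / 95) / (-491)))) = -11.07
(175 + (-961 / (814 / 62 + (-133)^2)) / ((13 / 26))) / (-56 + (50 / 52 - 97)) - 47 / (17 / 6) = -327077709146 / 18438811983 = -17.74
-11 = -11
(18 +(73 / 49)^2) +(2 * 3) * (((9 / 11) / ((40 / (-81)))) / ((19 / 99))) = -28811023 / 912380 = -31.58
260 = 260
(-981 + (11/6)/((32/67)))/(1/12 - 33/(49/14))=1673/16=104.56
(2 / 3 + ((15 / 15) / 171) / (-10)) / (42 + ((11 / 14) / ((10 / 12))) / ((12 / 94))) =7973 / 591147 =0.01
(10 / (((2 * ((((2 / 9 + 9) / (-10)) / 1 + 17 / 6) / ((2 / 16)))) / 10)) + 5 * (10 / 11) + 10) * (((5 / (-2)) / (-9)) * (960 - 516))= 12471775 / 5676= 2197.28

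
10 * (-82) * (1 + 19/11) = -2236.36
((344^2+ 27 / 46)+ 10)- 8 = 5443575 / 46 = 118338.59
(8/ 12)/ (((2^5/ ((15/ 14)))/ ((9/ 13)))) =45/ 2912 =0.02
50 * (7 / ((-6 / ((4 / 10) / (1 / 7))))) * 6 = -980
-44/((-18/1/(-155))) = -3410/9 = -378.89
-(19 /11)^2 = -361 /121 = -2.98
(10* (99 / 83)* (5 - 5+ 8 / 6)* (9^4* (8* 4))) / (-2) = -138568320 / 83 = -1669497.83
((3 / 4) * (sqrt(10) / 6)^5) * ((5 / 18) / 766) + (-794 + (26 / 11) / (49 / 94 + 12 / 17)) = -17085826 / 21571 + 125 * sqrt(10) / 35738496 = -792.07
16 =16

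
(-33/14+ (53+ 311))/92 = 3.93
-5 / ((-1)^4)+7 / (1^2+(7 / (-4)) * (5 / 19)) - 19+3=-329 / 41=-8.02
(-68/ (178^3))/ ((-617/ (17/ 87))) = 289/ 75684061902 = 0.00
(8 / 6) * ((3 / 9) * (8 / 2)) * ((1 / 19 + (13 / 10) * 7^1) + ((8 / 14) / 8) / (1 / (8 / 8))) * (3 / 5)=98144 / 9975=9.84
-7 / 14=-0.50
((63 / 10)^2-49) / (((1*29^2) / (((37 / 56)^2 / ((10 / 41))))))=-1066451 / 53824000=-0.02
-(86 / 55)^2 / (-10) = 3698 / 15125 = 0.24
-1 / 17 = -0.06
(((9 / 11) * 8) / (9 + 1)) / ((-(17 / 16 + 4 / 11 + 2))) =-64 / 335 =-0.19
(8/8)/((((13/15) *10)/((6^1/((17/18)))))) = 162/221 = 0.73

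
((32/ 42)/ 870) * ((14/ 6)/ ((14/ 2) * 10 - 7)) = 8/ 246645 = 0.00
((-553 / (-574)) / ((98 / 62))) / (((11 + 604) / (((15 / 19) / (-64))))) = -2449 / 200321408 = -0.00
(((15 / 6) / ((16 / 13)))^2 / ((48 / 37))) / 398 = 156325 / 19562496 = 0.01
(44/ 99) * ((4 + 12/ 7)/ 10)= 16/ 63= 0.25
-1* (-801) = 801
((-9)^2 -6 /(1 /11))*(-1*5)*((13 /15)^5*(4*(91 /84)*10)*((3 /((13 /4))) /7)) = -2970344 /14175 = -209.55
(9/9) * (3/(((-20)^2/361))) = 1083/400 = 2.71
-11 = -11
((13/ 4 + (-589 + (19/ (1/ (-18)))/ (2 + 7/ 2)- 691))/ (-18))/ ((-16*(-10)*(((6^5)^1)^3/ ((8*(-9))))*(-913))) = 58913/ 755530848015482880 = 0.00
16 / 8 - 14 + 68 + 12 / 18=170 / 3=56.67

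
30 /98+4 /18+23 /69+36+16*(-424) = -2975488 /441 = -6747.14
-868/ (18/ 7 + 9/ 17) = -103292/ 369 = -279.92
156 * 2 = 312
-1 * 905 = -905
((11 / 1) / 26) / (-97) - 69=-174029 / 2522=-69.00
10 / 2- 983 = -978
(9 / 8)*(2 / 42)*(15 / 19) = 45 / 1064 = 0.04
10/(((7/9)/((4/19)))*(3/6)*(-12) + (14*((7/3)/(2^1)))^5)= 972/112987945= 0.00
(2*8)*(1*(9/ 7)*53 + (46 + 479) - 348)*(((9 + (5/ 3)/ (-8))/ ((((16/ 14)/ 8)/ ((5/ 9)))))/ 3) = 1206920/ 27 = 44700.74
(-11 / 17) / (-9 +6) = 11 / 51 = 0.22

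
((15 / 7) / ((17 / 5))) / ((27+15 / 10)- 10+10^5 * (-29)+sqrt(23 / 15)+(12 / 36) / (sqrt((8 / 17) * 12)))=27000 / (119 * (-1043993340+5 * sqrt(102)+24 * sqrt(345)))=-0.00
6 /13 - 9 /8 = -69 /104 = -0.66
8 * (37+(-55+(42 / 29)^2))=-127.22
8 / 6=1.33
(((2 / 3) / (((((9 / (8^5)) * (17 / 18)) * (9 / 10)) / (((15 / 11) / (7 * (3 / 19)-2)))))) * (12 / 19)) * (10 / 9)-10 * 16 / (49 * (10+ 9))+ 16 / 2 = -3046.29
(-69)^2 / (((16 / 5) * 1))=1487.81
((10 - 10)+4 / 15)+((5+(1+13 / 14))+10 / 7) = 1811 / 210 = 8.62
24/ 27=8/ 9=0.89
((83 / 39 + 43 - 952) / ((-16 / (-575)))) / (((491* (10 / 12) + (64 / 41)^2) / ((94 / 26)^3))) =-19289537323075 / 5155174817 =-3741.78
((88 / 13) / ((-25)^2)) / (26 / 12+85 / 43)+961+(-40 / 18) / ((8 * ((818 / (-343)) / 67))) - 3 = 123514238549321 / 127887142500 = 965.81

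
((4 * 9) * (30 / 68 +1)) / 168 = 21 / 68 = 0.31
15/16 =0.94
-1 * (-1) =1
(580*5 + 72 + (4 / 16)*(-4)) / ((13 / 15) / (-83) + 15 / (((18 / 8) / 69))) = 6.46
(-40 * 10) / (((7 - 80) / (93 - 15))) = 31200 / 73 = 427.40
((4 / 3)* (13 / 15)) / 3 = 52 / 135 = 0.39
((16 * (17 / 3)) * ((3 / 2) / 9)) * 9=136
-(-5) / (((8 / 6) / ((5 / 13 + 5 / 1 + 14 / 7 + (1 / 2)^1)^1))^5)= 439891513171875 / 12166529024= 36155.88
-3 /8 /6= -1 /16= -0.06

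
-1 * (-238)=238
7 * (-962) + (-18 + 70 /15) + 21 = -20179 /3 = -6726.33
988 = 988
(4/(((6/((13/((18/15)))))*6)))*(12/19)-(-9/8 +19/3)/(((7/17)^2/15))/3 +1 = -10177633/67032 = -151.83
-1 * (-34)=34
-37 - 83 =-120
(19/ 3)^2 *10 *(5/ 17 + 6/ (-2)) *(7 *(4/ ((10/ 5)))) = -2324840/ 153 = -15195.03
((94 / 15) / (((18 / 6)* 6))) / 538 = 47 / 72630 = 0.00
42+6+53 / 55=2693 / 55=48.96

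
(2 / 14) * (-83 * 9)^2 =558009 / 7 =79715.57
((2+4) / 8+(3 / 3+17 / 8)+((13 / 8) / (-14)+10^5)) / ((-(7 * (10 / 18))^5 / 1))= -661373659629 / 5882450000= -112.43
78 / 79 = 0.99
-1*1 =-1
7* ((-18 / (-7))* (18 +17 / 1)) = 630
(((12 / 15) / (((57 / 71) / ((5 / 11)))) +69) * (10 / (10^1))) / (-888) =-43547 / 556776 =-0.08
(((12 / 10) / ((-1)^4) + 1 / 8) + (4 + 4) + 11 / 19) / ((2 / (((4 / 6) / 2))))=2509 / 1520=1.65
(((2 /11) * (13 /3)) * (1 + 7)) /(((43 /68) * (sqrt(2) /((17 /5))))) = 23.96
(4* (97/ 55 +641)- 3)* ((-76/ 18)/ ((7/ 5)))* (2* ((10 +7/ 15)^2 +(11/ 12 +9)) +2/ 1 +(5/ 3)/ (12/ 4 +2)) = -97120993769/ 51975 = -1868609.79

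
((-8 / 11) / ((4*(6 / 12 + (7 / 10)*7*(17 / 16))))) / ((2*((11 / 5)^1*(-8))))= 100 / 110473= 0.00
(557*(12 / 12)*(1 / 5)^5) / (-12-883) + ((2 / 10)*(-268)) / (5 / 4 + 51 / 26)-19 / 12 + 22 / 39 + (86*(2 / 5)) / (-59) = -26212788629167 / 1432995687500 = -18.29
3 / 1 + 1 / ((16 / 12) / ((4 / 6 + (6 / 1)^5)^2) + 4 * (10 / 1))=16464739234 / 5442889003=3.02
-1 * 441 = -441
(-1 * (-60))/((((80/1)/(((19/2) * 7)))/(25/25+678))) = 270921/8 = 33865.12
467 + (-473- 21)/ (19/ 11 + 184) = 948647/ 2043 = 464.34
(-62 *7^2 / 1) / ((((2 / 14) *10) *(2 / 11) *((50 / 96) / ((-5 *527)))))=1479348024 / 25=59173920.96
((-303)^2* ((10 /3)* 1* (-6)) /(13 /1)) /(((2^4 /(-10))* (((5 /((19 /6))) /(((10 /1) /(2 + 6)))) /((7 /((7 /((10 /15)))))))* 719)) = 4845475 /74776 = 64.80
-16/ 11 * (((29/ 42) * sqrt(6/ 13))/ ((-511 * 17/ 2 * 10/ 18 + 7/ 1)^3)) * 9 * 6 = 24354432 * sqrt(78)/ 81314602922181629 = 0.00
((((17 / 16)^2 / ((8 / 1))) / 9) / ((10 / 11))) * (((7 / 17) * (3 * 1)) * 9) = 3927 / 20480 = 0.19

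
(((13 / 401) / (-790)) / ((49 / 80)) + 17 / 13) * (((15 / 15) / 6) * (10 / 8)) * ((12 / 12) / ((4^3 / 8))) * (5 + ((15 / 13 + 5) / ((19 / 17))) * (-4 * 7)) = -4861192052375 / 956993698752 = -5.08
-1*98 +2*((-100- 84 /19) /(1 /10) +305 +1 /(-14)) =-209683 /133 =-1576.56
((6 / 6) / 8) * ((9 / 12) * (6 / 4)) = 9 / 64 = 0.14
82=82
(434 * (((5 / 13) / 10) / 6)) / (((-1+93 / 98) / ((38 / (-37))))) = 404054 / 7215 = 56.00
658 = 658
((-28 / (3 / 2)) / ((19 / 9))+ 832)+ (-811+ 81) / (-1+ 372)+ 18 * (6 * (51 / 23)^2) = 5042274022 / 3728921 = 1352.21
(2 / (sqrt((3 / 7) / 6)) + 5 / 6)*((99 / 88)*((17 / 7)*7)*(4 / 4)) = 255 / 16 + 153*sqrt(14) / 4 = 159.06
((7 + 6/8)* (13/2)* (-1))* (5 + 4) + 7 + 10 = -3491/8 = -436.38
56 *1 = 56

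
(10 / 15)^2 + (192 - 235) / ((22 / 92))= -17758 / 99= -179.37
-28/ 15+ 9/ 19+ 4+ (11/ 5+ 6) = 10.81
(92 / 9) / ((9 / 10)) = 920 / 81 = 11.36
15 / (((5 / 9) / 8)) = 216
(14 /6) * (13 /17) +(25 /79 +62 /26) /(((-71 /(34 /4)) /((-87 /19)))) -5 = -6452071 /3718767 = -1.74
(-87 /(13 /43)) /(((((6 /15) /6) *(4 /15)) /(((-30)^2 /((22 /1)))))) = -189388125 /286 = -662196.24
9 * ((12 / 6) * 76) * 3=4104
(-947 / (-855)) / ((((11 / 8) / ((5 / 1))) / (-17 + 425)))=1030336 / 627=1643.28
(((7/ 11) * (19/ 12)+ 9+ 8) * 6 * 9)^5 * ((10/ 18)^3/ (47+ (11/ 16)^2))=2048847682296302739000/ 652417601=3140393023051.36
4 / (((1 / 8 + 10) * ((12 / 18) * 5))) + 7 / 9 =121 / 135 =0.90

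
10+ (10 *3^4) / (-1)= -800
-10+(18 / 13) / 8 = -9.83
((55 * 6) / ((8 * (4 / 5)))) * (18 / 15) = 495 / 8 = 61.88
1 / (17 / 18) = 18 / 17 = 1.06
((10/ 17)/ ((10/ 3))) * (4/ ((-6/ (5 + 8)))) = -26/ 17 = -1.53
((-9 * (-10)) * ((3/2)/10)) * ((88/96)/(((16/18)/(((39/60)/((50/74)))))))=428571/32000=13.39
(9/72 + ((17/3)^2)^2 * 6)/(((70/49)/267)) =832554149/720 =1156325.21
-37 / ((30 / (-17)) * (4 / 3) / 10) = 629 / 4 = 157.25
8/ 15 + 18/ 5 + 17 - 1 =302/ 15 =20.13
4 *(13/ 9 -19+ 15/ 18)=-66.89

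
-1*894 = -894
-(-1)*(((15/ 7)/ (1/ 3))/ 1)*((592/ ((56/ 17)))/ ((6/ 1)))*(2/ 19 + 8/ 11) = 160.31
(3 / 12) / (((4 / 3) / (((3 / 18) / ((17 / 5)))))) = 5 / 544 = 0.01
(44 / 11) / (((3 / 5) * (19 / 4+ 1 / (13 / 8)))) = 1040 / 837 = 1.24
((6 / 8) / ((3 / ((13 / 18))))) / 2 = 0.09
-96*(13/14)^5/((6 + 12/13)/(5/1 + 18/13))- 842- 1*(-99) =-804.12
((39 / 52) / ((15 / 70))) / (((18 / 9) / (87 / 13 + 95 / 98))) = 9761 / 728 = 13.41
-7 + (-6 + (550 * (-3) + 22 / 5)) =-8293 / 5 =-1658.60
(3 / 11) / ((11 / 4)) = 12 / 121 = 0.10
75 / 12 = 25 / 4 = 6.25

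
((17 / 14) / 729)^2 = 289 / 104162436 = 0.00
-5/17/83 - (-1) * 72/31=2.32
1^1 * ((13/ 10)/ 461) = 13/ 4610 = 0.00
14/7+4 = 6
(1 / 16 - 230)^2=13535041 / 256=52871.25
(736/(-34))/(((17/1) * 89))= -368/25721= -0.01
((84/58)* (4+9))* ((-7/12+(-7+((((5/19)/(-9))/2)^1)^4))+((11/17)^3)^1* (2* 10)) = -13242243339672529/324861268567032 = -40.76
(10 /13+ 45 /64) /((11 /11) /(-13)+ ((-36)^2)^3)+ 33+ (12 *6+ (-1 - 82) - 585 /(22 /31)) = -15983712164719869 /19921911938368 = -802.32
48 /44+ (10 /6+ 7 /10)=3.46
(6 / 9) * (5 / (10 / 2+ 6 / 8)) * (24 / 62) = 160 / 713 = 0.22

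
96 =96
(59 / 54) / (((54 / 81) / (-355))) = -20945 / 36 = -581.81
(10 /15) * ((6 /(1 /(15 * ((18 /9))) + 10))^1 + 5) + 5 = 8.73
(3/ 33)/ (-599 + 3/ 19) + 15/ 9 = 625733/ 375474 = 1.67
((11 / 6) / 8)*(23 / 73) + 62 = 217501 / 3504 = 62.07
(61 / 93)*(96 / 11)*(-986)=-1924672 / 341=-5644.20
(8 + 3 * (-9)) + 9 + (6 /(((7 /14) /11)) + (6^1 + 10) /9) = 1114 /9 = 123.78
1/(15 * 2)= 1/30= 0.03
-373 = -373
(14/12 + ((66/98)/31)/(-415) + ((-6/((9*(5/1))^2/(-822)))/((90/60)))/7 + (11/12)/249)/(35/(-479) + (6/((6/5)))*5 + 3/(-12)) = 228644963791/4023706479975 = 0.06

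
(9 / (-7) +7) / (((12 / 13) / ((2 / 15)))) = 52 / 63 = 0.83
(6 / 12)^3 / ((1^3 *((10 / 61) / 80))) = 61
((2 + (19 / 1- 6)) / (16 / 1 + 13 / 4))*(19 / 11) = 1140 / 847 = 1.35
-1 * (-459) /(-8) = -459 /8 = -57.38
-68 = -68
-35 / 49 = -5 / 7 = -0.71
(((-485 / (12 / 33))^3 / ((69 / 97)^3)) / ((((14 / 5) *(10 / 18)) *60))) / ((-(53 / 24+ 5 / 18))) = 27717143464012475 / 975696064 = 28407558.96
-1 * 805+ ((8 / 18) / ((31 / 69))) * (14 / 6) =-223951 / 279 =-802.69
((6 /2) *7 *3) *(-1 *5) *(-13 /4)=4095 /4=1023.75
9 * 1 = 9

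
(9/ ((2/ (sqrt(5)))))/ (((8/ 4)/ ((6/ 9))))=3 * sqrt(5)/ 2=3.35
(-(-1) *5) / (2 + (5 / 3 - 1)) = 15 / 8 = 1.88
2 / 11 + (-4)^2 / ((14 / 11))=982 / 77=12.75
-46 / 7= -6.57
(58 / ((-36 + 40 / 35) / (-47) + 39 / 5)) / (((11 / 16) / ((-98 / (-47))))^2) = 4991006720 / 79908037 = 62.46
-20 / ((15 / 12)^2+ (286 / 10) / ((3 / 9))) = -1600 / 6989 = -0.23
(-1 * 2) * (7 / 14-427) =853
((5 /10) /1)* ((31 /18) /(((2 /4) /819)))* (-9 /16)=-25389 /32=-793.41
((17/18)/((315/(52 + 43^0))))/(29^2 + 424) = 901/7172550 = 0.00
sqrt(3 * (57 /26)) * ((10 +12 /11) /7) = 183 * sqrt(494) /1001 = 4.06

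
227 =227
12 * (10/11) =120/11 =10.91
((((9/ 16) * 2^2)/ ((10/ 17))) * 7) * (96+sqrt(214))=1071 * sqrt(214)/ 40+12852/ 5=2962.08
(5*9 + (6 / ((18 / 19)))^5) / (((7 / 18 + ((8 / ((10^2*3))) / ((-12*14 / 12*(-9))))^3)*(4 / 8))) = 4318579101375000 / 82046671877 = 52635.64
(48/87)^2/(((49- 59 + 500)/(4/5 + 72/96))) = 992/1030225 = 0.00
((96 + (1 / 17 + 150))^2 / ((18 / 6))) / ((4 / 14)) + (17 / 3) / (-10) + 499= 102788922 / 1445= 71134.20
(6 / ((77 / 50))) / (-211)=-300 / 16247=-0.02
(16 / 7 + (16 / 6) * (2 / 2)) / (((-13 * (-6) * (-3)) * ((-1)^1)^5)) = 4 / 189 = 0.02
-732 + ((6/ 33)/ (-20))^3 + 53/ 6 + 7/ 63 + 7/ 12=-8654494759/ 11979000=-722.47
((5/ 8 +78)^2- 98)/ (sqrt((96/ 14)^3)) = 2725583*sqrt(21)/ 36864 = 338.82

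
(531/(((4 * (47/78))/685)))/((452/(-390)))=-2766204675/21244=-130211.10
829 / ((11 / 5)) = 4145 / 11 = 376.82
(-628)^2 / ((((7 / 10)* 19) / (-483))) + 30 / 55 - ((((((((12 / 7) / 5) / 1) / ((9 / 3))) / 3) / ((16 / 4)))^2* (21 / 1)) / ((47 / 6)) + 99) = -24620675002243 / 1719025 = -14322464.77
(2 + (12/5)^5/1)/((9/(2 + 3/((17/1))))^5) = 17688395239474/262003549978125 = 0.07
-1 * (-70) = 70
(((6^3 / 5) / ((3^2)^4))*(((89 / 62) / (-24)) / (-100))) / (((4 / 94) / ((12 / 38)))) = 4183 / 143127000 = 0.00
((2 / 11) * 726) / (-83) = -1.59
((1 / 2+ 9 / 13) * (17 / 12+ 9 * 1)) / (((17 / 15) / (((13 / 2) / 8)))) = 19375 / 2176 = 8.90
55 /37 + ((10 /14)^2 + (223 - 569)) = -344.00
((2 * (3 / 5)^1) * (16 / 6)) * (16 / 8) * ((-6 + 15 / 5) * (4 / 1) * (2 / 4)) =-192 / 5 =-38.40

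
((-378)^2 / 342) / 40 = 3969 / 380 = 10.44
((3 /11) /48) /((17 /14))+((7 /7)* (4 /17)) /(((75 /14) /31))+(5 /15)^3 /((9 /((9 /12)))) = 4148261 /3029400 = 1.37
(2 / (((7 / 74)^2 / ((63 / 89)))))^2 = 9715650624 / 388129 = 25032.01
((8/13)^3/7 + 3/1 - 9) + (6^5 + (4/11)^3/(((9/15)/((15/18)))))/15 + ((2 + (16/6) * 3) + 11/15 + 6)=1462298452337/2763375615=529.17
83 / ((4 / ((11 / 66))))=3.46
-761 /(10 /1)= -761 /10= -76.10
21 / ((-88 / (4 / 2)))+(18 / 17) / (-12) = -423 / 748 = -0.57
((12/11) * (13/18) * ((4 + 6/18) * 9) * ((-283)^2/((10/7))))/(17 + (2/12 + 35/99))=1705415166/17345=98323.16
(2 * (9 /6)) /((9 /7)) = 7 /3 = 2.33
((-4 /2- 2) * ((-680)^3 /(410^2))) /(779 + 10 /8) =50309120 /5246401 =9.59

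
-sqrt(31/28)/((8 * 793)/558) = -0.09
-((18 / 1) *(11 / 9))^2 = -484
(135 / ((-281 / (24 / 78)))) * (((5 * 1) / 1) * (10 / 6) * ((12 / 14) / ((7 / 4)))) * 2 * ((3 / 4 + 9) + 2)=-2538000 / 178997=-14.18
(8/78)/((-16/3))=-1/52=-0.02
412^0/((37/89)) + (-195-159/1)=-13009/37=-351.59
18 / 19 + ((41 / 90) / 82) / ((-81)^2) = 21257659 / 22438620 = 0.95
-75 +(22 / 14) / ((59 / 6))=-30909 / 413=-74.84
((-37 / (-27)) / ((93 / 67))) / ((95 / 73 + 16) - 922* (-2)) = 180967 / 341182125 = 0.00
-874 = -874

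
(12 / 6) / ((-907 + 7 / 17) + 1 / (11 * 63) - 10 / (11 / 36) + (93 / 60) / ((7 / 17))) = -0.00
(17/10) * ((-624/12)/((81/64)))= -28288/405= -69.85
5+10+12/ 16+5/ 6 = 199/ 12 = 16.58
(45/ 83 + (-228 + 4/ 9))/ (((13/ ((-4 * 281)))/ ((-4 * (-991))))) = 755565339344/ 9711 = 77805101.36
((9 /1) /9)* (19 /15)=19 /15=1.27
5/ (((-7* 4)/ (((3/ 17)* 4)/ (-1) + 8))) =-155/ 119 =-1.30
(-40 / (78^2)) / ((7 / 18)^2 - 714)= 360 / 39087503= 0.00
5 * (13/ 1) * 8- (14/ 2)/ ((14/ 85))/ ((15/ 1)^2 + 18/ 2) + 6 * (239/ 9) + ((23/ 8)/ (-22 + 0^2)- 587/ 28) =94854931/ 144144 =658.06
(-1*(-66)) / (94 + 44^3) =11 / 14213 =0.00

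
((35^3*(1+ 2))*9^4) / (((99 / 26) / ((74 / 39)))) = 4625869500 / 11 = 420533590.91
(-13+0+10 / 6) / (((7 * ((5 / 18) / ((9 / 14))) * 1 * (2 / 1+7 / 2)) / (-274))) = 503064 / 2695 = 186.67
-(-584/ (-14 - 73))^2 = -341056/ 7569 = -45.06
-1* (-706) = 706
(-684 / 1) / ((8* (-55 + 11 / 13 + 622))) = -2223 / 14764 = -0.15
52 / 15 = 3.47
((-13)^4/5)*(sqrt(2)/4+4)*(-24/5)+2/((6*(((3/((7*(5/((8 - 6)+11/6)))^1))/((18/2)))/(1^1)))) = -63057438/575 - 171366*sqrt(2)/25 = -119359.03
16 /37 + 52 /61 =2900 /2257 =1.28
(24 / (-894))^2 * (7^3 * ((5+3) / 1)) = 1.98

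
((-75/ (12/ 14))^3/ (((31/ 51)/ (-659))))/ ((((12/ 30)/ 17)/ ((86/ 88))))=658350421640625/ 21824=30166349965.20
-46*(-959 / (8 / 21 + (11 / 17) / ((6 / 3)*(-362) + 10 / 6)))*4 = 12409974024 / 26729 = 464288.75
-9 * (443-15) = -3852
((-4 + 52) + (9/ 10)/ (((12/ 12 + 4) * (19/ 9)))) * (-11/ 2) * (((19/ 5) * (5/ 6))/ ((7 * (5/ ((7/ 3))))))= -167497/ 3000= -55.83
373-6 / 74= 13798 / 37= 372.92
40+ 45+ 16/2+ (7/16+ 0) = 93.44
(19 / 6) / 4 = 19 / 24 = 0.79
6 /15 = 2 /5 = 0.40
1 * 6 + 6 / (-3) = 4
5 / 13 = 0.38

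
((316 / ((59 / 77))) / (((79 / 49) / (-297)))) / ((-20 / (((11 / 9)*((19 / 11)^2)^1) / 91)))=152.21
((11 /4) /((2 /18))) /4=99 /16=6.19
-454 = -454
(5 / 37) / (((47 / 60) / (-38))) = -11400 / 1739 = -6.56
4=4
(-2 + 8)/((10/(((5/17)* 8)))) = 24/17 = 1.41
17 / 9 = 1.89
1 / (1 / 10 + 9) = 10 / 91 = 0.11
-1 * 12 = -12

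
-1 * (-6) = 6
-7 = -7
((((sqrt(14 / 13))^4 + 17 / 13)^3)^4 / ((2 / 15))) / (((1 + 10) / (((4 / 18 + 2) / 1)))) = 460767044367432481276383588469350 / 5970808474118075640487548971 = 77169.96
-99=-99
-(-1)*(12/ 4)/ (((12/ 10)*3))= 5/ 6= 0.83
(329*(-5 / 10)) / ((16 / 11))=-3619 / 32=-113.09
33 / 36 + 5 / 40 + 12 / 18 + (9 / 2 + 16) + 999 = 24509 / 24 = 1021.21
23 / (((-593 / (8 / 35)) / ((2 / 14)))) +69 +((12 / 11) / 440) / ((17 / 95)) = 41248996079 / 597702490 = 69.01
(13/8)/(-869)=-13/6952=-0.00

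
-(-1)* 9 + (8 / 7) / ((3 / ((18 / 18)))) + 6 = 15.38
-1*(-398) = 398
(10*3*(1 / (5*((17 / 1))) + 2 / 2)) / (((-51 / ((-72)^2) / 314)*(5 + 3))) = -121097.52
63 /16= 3.94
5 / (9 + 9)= 5 / 18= 0.28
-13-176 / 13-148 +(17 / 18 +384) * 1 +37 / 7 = 353303 / 1638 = 215.69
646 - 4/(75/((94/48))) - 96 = 247453/450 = 549.90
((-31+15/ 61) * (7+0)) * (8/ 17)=-105056/ 1037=-101.31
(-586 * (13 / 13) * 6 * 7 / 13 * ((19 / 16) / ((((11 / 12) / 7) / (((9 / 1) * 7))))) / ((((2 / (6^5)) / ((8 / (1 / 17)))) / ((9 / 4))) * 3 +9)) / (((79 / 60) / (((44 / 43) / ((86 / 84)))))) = -123656604223896576 / 1355521497551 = -91224.38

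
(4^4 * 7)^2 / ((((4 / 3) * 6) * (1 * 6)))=200704 / 3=66901.33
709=709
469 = 469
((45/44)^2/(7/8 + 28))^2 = 455625/347225956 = 0.00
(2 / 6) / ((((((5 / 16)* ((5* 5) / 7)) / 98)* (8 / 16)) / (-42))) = -307328 / 125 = -2458.62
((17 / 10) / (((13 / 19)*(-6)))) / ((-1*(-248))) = -323 / 193440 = -0.00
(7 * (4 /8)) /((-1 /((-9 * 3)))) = 189 /2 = 94.50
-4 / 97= -0.04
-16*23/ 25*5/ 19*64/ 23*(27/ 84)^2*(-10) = 10368/ 931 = 11.14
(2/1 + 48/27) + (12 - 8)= 70/9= 7.78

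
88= 88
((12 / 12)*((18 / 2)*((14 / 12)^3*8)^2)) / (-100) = -117649 / 8100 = -14.52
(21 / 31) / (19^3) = 0.00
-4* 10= -40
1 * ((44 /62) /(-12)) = -11 /186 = -0.06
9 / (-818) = -9 / 818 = -0.01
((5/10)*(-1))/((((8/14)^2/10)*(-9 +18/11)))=2695/1296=2.08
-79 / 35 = -2.26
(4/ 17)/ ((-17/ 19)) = -76/ 289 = -0.26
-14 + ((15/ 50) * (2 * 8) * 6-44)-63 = -461/ 5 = -92.20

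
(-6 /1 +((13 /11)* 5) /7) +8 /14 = -353 /77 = -4.58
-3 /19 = -0.16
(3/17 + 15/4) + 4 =539/68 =7.93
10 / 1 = 10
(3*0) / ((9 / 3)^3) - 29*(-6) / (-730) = -87 / 365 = -0.24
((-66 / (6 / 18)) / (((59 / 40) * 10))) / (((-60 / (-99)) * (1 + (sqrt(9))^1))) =-5.54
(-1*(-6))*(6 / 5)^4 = 7776 / 625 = 12.44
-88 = -88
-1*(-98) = 98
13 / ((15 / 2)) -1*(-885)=13301 / 15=886.73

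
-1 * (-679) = 679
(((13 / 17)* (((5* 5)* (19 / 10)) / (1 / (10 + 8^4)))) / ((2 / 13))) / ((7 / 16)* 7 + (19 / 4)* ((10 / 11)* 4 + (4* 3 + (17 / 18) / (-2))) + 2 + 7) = 13052522340 / 1132217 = 11528.29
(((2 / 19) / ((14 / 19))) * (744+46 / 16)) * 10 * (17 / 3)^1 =507875 / 84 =6046.13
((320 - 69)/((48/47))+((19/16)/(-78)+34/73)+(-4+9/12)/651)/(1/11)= 53543503981/19769568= 2708.38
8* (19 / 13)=152 / 13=11.69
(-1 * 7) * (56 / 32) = -49 / 4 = -12.25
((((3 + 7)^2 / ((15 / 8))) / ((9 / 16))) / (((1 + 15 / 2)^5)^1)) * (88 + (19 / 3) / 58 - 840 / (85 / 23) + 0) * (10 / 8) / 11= -21079500800 / 623690645391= -0.03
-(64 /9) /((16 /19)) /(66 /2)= -76 /297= -0.26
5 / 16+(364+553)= 14677 / 16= 917.31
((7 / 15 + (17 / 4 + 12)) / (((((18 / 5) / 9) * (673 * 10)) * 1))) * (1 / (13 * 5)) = 1003 / 10498800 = 0.00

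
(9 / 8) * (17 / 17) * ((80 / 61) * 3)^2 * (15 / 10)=97200 / 3721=26.12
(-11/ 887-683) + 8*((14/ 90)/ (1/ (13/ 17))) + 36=-438387764/ 678555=-646.06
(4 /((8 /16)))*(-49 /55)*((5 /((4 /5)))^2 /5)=-1225 /22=-55.68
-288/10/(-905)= 144/4525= 0.03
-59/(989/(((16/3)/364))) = -236/269997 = -0.00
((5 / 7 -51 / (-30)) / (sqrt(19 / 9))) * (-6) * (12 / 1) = -18252 * sqrt(19) / 665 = -119.64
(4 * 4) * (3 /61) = 48 /61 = 0.79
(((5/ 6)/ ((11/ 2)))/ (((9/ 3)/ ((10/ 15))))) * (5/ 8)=0.02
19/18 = 1.06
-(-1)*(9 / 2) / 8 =9 / 16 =0.56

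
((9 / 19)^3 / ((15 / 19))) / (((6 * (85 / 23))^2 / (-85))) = -14283 / 613700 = -0.02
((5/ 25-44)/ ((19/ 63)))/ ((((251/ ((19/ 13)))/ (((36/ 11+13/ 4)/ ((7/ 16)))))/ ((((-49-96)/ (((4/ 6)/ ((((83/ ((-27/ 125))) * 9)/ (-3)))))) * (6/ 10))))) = 68079226950/ 35893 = 1896727.13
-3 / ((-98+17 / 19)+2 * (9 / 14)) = 133 / 4248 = 0.03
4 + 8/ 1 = 12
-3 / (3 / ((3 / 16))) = -3 / 16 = -0.19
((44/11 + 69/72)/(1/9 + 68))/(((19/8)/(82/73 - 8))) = -179214/850231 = -0.21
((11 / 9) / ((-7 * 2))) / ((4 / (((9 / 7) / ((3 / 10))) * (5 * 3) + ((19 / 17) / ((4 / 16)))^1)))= -45001 / 29988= -1.50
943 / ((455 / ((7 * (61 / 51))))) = 57523 / 3315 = 17.35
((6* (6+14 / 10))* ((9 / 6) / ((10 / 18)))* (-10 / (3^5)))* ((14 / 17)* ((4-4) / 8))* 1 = 0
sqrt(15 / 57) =0.51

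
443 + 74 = 517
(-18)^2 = 324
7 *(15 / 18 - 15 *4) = -2485 / 6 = -414.17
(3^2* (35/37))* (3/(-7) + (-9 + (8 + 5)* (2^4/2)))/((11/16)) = 476640/407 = 1171.11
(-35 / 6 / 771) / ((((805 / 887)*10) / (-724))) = 160547 / 265995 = 0.60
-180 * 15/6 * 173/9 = -8650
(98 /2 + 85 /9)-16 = 382 /9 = 42.44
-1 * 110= -110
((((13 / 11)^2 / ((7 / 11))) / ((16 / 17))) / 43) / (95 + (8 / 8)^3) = 2873 / 5085696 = 0.00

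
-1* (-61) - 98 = -37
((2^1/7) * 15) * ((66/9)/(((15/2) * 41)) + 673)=2483458/861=2884.39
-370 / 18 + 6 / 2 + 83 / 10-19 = -2543 / 90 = -28.26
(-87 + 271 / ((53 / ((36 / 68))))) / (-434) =37974 / 195517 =0.19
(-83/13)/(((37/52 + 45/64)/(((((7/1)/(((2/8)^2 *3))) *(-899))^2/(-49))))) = 1099049910272/10593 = 103752469.58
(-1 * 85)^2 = 7225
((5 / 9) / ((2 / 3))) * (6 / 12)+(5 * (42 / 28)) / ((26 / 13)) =25 / 6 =4.17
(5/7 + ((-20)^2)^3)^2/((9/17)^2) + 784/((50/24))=161120714707559724553/11025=14614123782998614.47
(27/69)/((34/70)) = 315/391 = 0.81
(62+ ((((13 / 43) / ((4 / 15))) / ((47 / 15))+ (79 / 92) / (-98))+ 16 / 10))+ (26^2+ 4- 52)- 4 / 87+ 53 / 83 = 455612851626523 / 657881336280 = 692.55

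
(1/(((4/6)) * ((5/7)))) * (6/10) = 63/50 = 1.26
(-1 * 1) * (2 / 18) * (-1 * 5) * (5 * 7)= 19.44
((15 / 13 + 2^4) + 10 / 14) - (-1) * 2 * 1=1808 / 91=19.87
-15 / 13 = -1.15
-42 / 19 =-2.21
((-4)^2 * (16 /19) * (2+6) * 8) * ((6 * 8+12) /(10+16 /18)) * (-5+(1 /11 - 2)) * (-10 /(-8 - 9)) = -176947200 /9163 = -19311.06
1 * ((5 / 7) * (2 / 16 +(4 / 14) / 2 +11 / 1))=3155 / 392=8.05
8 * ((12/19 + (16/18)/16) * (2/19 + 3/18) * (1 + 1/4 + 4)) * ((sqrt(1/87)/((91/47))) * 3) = 1.30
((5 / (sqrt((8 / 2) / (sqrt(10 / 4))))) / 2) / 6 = 5*2^(3 / 4)*5^(1 / 4) / 48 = 0.26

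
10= 10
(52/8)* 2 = 13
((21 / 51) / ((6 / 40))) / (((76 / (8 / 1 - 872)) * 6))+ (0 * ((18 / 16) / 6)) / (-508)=-1680 / 323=-5.20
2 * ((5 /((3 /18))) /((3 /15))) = 300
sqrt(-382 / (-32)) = sqrt(191) / 4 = 3.46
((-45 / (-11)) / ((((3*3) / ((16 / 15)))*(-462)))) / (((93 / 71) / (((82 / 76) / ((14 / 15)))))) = -0.00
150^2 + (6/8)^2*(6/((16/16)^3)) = 180027/8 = 22503.38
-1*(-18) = 18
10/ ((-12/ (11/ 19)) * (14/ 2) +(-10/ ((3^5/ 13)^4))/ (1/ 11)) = -191773142055/ 2782471231403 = -0.07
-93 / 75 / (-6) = 31 / 150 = 0.21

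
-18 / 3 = -6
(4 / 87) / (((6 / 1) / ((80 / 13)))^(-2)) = 507 / 11600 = 0.04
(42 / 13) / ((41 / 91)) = 294 / 41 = 7.17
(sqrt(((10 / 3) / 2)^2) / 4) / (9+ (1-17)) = -5 / 84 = -0.06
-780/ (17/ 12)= -9360/ 17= -550.59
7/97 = 0.07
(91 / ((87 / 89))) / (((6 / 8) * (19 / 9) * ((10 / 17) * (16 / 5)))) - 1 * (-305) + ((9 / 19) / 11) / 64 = 130427085 / 387904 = 336.24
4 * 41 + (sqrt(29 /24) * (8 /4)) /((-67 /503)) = 147.49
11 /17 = 0.65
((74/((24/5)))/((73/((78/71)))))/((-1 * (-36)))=2405/373176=0.01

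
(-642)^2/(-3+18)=137388/5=27477.60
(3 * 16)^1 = 48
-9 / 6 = -3 / 2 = -1.50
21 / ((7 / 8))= 24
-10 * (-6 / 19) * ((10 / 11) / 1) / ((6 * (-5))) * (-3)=60 / 209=0.29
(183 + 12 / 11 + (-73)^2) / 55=60644 / 605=100.24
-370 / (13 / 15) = -5550 / 13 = -426.92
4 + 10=14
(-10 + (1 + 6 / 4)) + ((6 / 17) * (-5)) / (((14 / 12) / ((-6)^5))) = 2797575 / 238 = 11754.52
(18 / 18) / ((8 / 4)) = 1 / 2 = 0.50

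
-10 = -10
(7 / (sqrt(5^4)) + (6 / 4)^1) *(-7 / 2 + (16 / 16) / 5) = -2937 / 500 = -5.87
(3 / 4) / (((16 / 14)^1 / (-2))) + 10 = 139 / 16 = 8.69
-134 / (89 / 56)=-7504 / 89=-84.31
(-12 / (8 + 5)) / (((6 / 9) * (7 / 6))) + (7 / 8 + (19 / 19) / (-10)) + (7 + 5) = 42181 / 3640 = 11.59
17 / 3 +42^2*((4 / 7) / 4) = 773 / 3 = 257.67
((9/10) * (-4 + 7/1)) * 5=27/2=13.50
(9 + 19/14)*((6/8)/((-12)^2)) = 145/2688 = 0.05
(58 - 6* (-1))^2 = 4096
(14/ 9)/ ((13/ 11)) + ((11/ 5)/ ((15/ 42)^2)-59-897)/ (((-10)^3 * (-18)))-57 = -101892217/ 1828125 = -55.74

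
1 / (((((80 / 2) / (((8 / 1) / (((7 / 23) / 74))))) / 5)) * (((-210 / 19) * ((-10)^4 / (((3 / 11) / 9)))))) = -16169 / 242550000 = -0.00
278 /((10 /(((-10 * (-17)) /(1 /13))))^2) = 13577798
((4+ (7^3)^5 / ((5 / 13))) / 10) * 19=1172647692956301 / 50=23452953859126.02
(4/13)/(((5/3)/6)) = 72/65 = 1.11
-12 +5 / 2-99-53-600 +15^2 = -1073 / 2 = -536.50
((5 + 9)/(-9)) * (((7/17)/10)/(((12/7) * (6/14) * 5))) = -2401/137700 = -0.02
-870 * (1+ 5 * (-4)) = 16530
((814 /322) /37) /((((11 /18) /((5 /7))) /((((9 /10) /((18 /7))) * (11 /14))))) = 99 /4508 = 0.02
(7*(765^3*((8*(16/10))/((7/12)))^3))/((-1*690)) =-270400009273344/5635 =-47985804662.53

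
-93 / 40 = -2.32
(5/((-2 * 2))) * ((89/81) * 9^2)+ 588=476.75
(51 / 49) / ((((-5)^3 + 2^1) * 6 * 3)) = -17 / 36162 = -0.00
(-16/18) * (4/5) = -32/45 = -0.71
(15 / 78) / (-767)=-5 / 19942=-0.00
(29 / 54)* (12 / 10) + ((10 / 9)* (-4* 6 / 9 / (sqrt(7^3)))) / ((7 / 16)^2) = 29 / 45-20480* sqrt(7) / 64827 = -0.19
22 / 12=11 / 6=1.83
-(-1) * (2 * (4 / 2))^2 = 16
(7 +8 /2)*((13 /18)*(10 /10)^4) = 143 /18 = 7.94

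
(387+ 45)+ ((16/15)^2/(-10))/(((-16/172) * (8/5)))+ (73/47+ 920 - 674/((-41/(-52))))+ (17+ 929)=626727619/433575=1445.49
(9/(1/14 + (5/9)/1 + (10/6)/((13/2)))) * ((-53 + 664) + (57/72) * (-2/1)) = 6208.72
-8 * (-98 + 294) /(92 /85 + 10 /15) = -199920 /223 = -896.50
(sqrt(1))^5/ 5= 1/ 5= 0.20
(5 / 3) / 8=5 / 24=0.21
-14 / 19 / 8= -7 / 76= -0.09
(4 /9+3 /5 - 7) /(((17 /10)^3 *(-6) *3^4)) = 26800 /10744731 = 0.00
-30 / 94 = -15 / 47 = -0.32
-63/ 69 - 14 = -343/ 23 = -14.91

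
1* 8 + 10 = 18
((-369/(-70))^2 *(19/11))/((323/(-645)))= -17564769/183260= -95.85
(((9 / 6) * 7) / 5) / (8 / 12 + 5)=0.37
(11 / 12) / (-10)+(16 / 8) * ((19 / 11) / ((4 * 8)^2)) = -7459 / 84480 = -0.09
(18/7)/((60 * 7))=3/490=0.01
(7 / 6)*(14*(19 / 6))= 51.72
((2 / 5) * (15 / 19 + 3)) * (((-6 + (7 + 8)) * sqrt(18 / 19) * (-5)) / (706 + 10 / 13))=-12636 * sqrt(38) / 829217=-0.09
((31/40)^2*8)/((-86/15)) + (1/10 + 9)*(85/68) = 36247/3440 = 10.54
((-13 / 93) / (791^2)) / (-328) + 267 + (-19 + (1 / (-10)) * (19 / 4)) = 11810515043209 / 47714433060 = 247.53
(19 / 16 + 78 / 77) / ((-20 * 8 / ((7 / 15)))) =-2711 / 422400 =-0.01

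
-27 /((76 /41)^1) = -14.57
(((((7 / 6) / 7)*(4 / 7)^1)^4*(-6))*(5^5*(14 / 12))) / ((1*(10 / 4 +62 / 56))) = -200000 / 400869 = -0.50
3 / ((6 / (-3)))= -3 / 2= -1.50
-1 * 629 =-629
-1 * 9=-9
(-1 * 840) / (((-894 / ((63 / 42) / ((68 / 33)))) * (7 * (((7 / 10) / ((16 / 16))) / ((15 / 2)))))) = 37125 / 35462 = 1.05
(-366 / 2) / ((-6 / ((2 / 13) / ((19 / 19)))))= 61 / 13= 4.69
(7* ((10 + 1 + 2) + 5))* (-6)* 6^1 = -4536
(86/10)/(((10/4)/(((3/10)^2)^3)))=31347/12500000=0.00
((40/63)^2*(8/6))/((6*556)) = 800/4965219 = 0.00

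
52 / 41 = 1.27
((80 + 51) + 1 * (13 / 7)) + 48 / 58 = 27138 / 203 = 133.68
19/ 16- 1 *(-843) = 13507/ 16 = 844.19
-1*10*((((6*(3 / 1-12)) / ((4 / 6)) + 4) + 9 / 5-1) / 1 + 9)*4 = 2688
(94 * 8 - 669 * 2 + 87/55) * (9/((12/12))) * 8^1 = -2314296/55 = -42078.11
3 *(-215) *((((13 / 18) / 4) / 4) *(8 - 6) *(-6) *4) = 2795 / 2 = 1397.50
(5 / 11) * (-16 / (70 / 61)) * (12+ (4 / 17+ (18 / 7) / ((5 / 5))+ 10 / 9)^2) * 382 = -5848039185728 / 88322157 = -66212.59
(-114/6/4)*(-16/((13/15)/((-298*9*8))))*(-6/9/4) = 4076640/13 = 313587.69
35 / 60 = 7 / 12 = 0.58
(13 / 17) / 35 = 13 / 595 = 0.02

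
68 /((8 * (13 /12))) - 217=-2719 /13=-209.15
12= 12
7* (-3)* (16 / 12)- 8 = -36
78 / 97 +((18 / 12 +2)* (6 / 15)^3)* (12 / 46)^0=12466 / 12125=1.03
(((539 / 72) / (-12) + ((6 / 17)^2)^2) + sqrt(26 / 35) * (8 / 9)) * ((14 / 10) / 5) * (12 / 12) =0.04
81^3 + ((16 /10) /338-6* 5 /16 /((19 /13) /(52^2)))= 8476591381 /16055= 527972.06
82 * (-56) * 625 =-2870000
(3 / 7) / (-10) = -3 / 70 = -0.04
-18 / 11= -1.64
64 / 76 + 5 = 111 / 19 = 5.84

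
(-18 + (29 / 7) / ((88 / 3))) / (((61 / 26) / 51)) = -7293663 / 18788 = -388.21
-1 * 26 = -26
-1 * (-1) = 1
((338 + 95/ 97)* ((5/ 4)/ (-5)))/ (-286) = 32881/ 110968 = 0.30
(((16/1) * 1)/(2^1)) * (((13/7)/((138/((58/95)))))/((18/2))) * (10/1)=6032/82593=0.07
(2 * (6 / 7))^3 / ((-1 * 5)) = -1728 / 1715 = -1.01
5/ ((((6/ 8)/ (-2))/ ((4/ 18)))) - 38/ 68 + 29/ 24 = -8495/ 3672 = -2.31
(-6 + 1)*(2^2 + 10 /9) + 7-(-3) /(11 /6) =-1675 /99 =-16.92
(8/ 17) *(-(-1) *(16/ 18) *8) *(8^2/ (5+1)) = 16384/ 459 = 35.69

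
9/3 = 3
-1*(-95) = 95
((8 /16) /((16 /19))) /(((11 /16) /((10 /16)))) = 95 /176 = 0.54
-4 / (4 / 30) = -30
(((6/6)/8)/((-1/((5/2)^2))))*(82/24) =-1025/384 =-2.67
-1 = -1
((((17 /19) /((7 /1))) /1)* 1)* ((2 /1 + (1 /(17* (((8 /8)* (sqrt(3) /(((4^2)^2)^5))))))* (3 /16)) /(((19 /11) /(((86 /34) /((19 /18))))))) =17028 /48013 + 585077624930304* sqrt(3) /816221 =1241556114.14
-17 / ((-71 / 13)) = 221 / 71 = 3.11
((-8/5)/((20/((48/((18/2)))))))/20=-0.02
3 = 3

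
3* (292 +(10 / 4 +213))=3045 / 2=1522.50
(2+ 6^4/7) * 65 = 85150/7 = 12164.29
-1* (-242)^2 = -58564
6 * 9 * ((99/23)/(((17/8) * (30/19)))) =135432/1955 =69.27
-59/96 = -0.61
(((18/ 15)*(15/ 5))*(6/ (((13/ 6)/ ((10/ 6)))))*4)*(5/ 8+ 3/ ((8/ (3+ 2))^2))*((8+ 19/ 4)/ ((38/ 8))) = 158355/ 494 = 320.56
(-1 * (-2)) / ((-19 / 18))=-36 / 19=-1.89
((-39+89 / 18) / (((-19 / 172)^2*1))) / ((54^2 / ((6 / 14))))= -2266874 / 5526549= -0.41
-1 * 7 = -7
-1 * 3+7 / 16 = -41 / 16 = -2.56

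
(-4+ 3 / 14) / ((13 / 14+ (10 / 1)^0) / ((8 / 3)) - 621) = 424 / 69471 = 0.01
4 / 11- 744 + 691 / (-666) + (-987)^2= 7131306613 / 7326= 973424.33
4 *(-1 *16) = -64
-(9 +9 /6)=-21 /2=-10.50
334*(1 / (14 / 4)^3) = 2672 / 343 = 7.79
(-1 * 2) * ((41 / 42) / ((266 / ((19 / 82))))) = -1 / 588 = -0.00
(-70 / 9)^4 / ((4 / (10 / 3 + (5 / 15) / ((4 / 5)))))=7503125 / 2187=3430.78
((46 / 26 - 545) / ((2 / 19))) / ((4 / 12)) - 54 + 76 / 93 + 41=-18732560 / 1209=-15494.26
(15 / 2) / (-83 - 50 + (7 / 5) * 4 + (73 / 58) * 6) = -2175 / 34756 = -0.06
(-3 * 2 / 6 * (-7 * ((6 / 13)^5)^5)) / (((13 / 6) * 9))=132674677473005273088 / 91733330193268616658399616009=0.00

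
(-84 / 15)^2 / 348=196 / 2175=0.09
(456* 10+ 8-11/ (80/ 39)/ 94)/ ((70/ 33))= 1133580723/ 526400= 2153.46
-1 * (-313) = 313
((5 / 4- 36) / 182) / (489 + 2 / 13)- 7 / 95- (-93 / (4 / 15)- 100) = 15178652717 / 33829880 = 448.68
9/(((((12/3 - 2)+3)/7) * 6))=21/10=2.10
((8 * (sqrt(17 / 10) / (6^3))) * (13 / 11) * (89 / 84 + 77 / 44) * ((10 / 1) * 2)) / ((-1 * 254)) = -767 * sqrt(170) / 792099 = -0.01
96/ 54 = 16/ 9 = 1.78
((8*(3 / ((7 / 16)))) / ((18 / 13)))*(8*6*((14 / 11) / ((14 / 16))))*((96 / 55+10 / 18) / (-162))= -121298944 / 3087315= -39.29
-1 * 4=-4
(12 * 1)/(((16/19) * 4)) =57/16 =3.56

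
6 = 6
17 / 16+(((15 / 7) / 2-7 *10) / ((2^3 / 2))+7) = -1027 / 112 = -9.17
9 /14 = 0.64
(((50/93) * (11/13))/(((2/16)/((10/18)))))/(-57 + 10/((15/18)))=-4400/97929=-0.04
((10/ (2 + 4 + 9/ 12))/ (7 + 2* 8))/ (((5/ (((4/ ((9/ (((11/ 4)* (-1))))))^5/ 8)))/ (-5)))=805255/ 36669429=0.02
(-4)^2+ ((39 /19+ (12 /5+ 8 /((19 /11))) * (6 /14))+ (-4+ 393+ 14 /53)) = 14462092 /35245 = 410.33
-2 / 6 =-1 / 3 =-0.33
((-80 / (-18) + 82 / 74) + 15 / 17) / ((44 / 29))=264103 / 62271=4.24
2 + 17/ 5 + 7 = 62/ 5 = 12.40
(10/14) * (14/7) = 10/7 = 1.43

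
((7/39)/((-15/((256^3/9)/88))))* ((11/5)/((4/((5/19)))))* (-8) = 29360128/100035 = 293.50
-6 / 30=-1 / 5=-0.20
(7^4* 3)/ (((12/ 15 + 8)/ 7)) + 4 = 252281/ 44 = 5733.66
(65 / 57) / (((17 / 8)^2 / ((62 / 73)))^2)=1023426560 / 25369754313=0.04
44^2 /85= 1936 /85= 22.78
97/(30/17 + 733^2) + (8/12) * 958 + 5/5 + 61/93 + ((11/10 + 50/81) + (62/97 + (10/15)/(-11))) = 157261614712677851/244719980414910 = 642.62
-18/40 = -9/20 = -0.45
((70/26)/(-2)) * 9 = -315/26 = -12.12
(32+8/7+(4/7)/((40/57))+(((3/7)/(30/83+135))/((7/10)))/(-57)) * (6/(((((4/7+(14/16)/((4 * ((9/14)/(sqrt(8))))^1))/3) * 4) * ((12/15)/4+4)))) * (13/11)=-23936532059232/584316364093+83112958539 * sqrt(2)/1703546251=28.03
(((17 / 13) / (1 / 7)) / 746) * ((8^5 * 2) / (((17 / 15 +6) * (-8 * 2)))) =-7.05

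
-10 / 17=-0.59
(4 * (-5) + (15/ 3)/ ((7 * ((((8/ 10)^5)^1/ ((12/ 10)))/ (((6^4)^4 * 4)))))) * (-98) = -2892739651198040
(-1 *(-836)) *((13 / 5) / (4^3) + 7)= 470877 / 80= 5885.96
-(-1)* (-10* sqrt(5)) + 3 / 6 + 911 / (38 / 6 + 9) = 37.55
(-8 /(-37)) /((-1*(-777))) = 8 /28749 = 0.00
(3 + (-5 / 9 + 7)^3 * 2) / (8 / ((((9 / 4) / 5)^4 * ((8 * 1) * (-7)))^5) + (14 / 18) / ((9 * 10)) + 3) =1099902105723596495380862130 / 5891674984859150720338739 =186.69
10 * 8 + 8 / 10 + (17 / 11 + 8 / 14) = 31923 / 385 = 82.92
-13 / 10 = -1.30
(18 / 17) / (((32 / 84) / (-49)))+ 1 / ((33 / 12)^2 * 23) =-25772275 / 189244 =-136.19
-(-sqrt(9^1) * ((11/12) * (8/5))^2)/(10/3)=242/125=1.94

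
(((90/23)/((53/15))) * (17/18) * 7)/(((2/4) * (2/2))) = 17850/1219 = 14.64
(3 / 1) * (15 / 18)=5 / 2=2.50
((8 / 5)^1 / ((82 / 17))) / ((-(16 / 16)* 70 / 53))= -1802 / 7175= -0.25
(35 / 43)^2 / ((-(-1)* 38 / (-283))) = -346675 / 70262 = -4.93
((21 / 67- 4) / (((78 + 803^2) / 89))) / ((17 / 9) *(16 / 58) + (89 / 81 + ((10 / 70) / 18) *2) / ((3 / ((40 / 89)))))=-96511547223 / 130519964544904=-0.00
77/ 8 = 9.62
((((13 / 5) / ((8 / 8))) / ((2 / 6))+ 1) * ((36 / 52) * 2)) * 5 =792 / 13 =60.92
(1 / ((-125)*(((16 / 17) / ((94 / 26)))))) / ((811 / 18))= -7191 / 10543000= -0.00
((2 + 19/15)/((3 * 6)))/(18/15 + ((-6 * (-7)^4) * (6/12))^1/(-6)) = 49/324459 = 0.00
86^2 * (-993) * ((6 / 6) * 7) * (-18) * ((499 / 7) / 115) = 65965855896 / 115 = 573616138.23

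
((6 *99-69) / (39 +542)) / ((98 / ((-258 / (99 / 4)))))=-4300 / 44737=-0.10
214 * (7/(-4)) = -749/2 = -374.50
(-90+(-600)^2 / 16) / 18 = 1245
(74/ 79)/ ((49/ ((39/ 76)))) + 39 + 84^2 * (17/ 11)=17707820211/ 1618078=10943.74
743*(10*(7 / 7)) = 7430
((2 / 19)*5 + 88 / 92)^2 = 419904 / 190969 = 2.20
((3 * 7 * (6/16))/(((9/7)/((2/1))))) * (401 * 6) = 58947/2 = 29473.50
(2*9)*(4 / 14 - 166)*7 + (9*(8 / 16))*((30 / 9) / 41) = -856065 / 41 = -20879.63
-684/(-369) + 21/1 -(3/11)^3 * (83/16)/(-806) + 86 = 108.85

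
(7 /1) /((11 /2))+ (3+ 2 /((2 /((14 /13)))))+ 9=2052 /143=14.35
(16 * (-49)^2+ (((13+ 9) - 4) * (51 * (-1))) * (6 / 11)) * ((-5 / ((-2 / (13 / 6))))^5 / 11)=120980022596875 / 7527168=16072448.84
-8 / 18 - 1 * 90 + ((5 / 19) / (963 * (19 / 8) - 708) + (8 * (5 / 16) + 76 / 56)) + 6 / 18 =-434768066 / 5040567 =-86.25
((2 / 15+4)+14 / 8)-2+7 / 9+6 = 1919 / 180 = 10.66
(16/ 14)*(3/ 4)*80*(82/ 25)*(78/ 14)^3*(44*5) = 20546203392/ 2401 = 8557352.52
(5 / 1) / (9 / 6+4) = 10 / 11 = 0.91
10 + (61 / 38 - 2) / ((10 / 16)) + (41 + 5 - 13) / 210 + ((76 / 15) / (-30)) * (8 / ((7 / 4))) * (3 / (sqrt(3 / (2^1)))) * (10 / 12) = 12669 / 1330 - 608 * sqrt(6) / 945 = 7.95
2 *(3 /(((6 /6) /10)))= 60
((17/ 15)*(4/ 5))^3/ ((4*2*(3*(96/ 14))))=34391/ 7593750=0.00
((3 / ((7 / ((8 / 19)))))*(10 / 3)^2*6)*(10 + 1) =17600 / 133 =132.33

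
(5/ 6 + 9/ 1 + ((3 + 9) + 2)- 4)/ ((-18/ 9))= -119/ 12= -9.92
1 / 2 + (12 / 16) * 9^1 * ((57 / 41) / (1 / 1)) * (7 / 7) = 1621 / 164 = 9.88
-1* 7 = -7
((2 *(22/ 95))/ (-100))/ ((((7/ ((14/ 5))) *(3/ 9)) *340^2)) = -33/ 686375000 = -0.00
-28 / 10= -14 / 5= -2.80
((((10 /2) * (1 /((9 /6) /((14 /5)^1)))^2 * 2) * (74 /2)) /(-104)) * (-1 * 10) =14504 /117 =123.97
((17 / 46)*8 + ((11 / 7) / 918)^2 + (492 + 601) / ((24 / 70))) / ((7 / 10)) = 7576329118865 / 1662062409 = 4558.39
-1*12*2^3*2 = -192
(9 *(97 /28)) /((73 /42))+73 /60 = 83899 /4380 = 19.16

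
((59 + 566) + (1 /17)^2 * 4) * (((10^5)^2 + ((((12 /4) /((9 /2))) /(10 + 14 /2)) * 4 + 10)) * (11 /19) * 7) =7093300837204568294 /280041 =25329508312013.48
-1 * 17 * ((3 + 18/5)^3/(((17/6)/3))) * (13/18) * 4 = -14949.79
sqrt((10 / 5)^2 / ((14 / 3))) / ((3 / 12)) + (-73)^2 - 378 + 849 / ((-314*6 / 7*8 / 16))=4*sqrt(42) / 7 + 1552633 / 314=4948.39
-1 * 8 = -8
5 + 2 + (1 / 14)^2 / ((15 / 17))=20597 / 2940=7.01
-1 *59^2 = -3481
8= 8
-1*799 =-799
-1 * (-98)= 98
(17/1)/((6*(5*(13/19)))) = 323/390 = 0.83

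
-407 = -407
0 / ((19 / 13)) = 0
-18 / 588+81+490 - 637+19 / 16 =-50837 / 784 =-64.84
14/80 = 7/40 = 0.18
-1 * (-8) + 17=25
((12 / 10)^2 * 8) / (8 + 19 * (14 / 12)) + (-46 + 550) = 2282328 / 4525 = 504.38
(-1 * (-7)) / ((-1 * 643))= -7 / 643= -0.01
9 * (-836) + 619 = -6905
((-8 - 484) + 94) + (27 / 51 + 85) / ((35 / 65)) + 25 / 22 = -623145 / 2618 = -238.02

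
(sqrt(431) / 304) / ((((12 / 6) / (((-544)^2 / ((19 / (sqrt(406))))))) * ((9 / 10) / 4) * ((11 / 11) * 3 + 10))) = 369920 * sqrt(174986) / 42237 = 3663.67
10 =10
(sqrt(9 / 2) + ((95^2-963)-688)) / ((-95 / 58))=-427692 / 95-87 * sqrt(2) / 95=-4503.32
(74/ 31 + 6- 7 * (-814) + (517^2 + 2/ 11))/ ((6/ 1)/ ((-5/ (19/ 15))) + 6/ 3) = 2327287225/ 4092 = 568740.77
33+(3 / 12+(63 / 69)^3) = 1655255 / 48668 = 34.01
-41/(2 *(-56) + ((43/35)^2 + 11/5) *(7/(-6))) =21525/61072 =0.35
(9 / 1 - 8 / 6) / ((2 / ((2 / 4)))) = 23 / 12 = 1.92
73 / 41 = 1.78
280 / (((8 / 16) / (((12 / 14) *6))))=2880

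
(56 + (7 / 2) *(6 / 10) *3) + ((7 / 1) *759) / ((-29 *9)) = 36491 / 870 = 41.94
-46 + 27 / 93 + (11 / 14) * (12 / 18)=-29416 / 651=-45.19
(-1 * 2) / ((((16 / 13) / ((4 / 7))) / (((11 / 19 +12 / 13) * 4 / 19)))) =-106 / 361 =-0.29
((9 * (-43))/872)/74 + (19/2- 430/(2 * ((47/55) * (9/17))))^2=2504432341688785/11545930512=216910.39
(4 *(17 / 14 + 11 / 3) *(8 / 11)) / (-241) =-3280 / 55671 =-0.06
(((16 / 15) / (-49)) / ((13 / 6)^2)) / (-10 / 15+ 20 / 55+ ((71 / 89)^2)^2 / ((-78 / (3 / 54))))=14311254203136 / 936113594141635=0.02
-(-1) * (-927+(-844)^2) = 711409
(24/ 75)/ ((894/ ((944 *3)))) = 3776/ 3725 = 1.01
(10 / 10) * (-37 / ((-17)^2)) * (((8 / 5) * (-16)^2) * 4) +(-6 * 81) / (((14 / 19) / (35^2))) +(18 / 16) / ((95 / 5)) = -177509687803 / 219640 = -808184.70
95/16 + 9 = 239/16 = 14.94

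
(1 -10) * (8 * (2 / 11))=-144 / 11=-13.09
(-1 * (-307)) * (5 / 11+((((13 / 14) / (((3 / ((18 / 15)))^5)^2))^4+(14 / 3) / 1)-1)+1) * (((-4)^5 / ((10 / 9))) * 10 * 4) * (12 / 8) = -20882855113595724472338379794383651346432 / 240206645685248076915740966796875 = -86937041.45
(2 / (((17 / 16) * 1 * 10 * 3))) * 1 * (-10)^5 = -320000 / 51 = -6274.51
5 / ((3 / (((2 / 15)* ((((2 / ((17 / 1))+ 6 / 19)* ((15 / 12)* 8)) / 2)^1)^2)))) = 980000 / 938961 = 1.04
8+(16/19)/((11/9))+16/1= 5160/209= 24.69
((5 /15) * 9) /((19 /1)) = 3 /19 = 0.16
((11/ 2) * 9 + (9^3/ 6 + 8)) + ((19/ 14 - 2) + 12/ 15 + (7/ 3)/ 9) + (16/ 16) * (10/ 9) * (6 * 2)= 364297/ 1890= 192.75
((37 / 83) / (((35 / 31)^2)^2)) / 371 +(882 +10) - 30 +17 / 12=478769223463949 / 554504947500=863.42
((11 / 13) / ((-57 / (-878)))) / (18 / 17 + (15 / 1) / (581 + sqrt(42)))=1268710 * sqrt(42) / 2576765997 + 30963972074 / 2576765997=12.02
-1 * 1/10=-1/10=-0.10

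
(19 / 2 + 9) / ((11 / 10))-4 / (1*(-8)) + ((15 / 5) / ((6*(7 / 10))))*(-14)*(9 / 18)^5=2993 / 176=17.01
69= 69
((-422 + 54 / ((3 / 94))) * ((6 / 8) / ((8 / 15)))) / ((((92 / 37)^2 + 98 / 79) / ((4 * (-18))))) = -1030138275 / 59468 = -17322.56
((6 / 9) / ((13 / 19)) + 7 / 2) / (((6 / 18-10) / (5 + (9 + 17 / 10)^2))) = -4170201 / 75400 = -55.31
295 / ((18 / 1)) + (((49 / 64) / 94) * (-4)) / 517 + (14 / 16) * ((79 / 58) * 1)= 3567906577 / 202945248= 17.58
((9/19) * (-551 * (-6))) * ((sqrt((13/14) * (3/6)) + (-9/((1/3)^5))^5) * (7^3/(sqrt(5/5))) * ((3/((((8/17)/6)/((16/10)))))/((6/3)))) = -4111698142922135206640598/5 + 5870151 * sqrt(91)/5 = -822339628584427030128585.30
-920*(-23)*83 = 1756280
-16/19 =-0.84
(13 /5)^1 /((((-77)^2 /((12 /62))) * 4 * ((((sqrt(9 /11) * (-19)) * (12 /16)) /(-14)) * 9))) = 52 * sqrt(11) /67349205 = 0.00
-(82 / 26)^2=-1681 / 169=-9.95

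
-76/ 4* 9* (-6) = 1026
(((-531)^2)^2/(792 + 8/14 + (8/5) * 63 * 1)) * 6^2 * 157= 3931771683041055/7817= 502977060642.33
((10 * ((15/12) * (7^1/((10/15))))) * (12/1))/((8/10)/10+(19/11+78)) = 433125/21947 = 19.74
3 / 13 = 0.23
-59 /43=-1.37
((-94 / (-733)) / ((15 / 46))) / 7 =0.06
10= 10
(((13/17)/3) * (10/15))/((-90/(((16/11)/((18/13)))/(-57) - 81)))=5943431/38852055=0.15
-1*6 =-6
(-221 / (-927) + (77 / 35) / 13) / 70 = 12281 / 2108925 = 0.01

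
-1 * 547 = -547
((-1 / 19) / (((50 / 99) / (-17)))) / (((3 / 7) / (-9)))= -35343 / 950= -37.20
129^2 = 16641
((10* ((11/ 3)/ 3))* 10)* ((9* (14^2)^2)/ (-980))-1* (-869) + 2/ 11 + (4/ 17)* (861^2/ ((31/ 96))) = 2886411911/ 5797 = 497914.77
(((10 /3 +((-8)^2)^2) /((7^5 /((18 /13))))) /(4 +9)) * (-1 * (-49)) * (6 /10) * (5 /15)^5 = 1892 /601965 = 0.00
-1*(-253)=253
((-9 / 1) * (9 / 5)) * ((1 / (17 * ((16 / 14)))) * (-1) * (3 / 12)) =567 / 2720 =0.21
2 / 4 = 1 / 2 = 0.50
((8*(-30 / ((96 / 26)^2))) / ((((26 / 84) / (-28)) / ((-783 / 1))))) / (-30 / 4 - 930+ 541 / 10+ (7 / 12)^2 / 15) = 76953240 / 54517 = 1411.55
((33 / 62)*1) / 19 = 33 / 1178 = 0.03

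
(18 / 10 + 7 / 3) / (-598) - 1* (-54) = 242159 / 4485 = 53.99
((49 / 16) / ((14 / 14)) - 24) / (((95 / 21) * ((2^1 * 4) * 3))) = -469 / 2432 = -0.19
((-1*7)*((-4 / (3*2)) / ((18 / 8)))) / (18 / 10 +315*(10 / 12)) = 560 / 71361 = 0.01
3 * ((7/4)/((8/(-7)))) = -147/32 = -4.59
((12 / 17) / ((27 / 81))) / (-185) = -36 / 3145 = -0.01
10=10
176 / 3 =58.67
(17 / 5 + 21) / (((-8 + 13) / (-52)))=-6344 / 25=-253.76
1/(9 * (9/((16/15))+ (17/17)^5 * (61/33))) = 176/16293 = 0.01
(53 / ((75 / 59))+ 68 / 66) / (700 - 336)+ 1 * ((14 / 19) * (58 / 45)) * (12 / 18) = 38539717 / 51351300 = 0.75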